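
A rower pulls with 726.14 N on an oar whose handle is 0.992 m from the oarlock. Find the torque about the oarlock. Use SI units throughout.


tau = F * d
tau = 726.14 * 0.992
tau = 720.3309 N*m

720.3309 N*m


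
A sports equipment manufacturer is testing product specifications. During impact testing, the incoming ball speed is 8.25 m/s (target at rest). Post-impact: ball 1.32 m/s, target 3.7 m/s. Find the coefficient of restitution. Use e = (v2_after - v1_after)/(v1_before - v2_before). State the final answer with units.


e = (v2_after - v1_after) / (v1_before - v2_before)
Numerator = 3.7 - 1.32 = 2.38
Denominator = 8.25 - 0 = 8.25
e = 2.38 / 8.25 = 0.2885

0.2885


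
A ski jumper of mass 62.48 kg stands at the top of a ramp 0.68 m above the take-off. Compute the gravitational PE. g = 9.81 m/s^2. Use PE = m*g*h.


PE = m * g * h
PE = 62.48 * 9.81 * 0.68
PE = 612.9288 * 0.68 = 416.7916 J

416.7916 J


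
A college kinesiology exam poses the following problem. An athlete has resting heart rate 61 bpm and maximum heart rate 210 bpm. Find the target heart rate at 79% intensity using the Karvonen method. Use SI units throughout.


Target = HRrest + pct*(HRmax - HRrest)
Heart rate reserve = HRmax - HRrest = 210 - 61 = 149 bpm
Fraction = 79% = 0.79
Target = 61 + 0.79 * 149
Target = 61 + 117.71 = 178.71 bpm

178.71 bpm


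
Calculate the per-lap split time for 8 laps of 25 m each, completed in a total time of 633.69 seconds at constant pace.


Split time = total_time / n_laps = 633.69 / 8
Split time = 79.2113 s per lap

79.2113 s


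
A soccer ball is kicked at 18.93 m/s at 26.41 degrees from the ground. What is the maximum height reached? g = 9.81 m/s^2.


H = (v*sin(theta))^2 / (2*g)
vy = v*sin(theta) = 18.93 * sin(26.41 deg) = 8.4199 m/s
H = vy^2 / (2*g) = 70.8948 / (2*9.81)
H = 70.8948 / 19.62 = 3.6134 m

3.6134 m


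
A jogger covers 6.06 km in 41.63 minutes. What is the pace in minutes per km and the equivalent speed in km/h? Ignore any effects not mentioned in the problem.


Pace = time / distance = 41.63 min / 6.06 km = 6.8696 min/km
Speed = distance / time_in_hours = 6.06 / 0.6938 hr
Speed = 8.7341 km/h

6.8696 min/km, 8.7341 km/h


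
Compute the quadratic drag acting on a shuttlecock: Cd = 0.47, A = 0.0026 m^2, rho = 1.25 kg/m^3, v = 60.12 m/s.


Fd = 0.5 * Cd * rho * A * v^2
Fd = 0.5 * 0.47 * 1.25 * 0.0026 * 60.12^2
v^2 = 3614.4144
Fd = 0.5 * 0.47 * 1.25 * 0.0026 * 3614.4144 = 2.7605 N

2.7605 N


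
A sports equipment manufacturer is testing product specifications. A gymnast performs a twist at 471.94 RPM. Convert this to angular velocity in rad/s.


omega = RPM * 2 * pi / 60
omega = 471.94 * 2 * 3.14159 / 60
omega = 2965.2865 / 60 = 49.4214 rad/s

49.4214 rad/s


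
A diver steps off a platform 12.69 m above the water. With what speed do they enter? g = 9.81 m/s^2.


v = sqrt(2 * g * h)
v = sqrt(2 * 9.81 * 12.69)
v = sqrt(248.9778) = 15.779 m/s

15.779 m/s


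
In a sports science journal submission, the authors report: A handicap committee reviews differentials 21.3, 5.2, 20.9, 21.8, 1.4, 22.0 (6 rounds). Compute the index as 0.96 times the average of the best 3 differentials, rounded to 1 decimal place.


All differentials: 21.3, 5.2, 20.9, 21.8, 1.4, 22.0
Sorted: 1.4, 5.2, 20.9, 21.3, 21.8, 22.0
Best 3: 1.4, 5.2, 20.9
Average of best = 27.5 / 3 = 9.1667
Raw index = 9.1667 * 0.96 = 8.8
Handicap index = round(8.8, 1) = 8.8

8.8


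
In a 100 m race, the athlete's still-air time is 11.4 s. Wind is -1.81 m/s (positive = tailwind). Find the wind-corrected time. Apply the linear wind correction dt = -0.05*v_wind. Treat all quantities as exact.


dt = -0.05 * v_wind = -0.05 * -1.81 = 0.0905 s
t_corrected = t_still + dt = 11.4 + (0.0905)
t_corrected = 11.4905 s

11.4905 s


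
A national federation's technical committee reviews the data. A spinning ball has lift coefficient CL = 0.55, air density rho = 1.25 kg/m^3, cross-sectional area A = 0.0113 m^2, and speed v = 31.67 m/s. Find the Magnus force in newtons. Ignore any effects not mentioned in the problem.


FM = 0.5 * CL * rho * A * v^2
FM = 0.5 * 0.55 * 1.25 * 0.0113 * 31.67^2
v^2 = 1002.9889
FM = 0.5 * 0.55 * 1.25 * 0.0113 * 1002.9889 = 3.896 N

3.896 N


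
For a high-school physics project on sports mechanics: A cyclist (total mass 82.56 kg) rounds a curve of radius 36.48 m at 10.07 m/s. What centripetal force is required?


Fc = m * v^2 / r
v^2 = 10.07^2 = 101.4049
Fc = 82.56 * 101.4049 / 36.48
Fc = 8371.9885 / 36.48 = 229.4953 N

229.4953 N


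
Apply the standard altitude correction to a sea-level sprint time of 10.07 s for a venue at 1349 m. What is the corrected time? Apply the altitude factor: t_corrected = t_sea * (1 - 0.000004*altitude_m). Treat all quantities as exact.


Correction factor = 1 - 0.000004 * 1349 = 0.994604
t_corrected = t_sea * factor = 10.07 * 0.994604
t_corrected = 10.0157 s

10.0157 s


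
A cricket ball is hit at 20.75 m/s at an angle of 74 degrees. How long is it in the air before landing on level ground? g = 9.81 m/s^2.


T = 2*v*sin(theta)/g
sin(theta) = sin(74 deg) = 0.9613
T = 2*20.75*0.9613 / 9.81
T = 39.8924 / 9.81 = 4.0665 s

4.0665 s


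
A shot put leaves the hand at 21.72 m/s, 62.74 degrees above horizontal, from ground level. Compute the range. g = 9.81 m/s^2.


R = v^2 * sin(2*theta) / g
Convert angle to radians: theta = 62.74 deg = 1.095 rad
sin(2*theta) = sin(2.19) = 0.8143
R = 21.72^2 * 0.8143 / 9.81
R = 471.7584 * 0.8143 / 9.81 = 39.1602 m

39.1602 m


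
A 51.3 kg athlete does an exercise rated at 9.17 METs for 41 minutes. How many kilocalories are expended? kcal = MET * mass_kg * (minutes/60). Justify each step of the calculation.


kcal = MET * mass * time_hr
Convert time: 41 min = 0.6833 hr
kcal = 9.17 * 51.3 * 0.6833
kcal = 321.4543 kcal

321.4543 kcal


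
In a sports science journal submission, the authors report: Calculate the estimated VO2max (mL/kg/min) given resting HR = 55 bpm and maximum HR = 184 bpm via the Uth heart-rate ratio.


VO2max = 15.3 * HRmax / HRrest
VO2max = 15.3 * 184 / 55
VO2max = 2815.2 / 55 = 51.1855 mL/kg/min

51.1855 mL/kg/min


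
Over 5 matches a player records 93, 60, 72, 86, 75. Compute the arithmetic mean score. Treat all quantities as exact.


Average = sum / n
Sum = 386
Average = 386 / 5 = 77.2

77.2


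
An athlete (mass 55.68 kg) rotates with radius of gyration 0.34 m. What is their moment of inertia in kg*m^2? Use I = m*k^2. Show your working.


I = m * k^2
I = 55.68 * 0.34^2
I = 55.68 * 0.1156 = 6.4366 kg*m^2

6.4366 kg*m^2


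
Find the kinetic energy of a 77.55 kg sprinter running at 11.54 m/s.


KE = 0.5 * m * v^2
KE = 0.5 * 77.55 * 11.54^2
KE = 0.5 * 77.55 * 133.1716 = 5163.7288 J

5163.7288 J


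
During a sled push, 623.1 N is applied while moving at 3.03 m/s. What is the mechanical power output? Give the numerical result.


P = F * v
P = 623.1 * 3.03
P = 1887.993 W

1887.993 W


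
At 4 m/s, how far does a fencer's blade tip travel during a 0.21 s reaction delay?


d = v * t
d = 4 * 0.21
d = 0.84 m

0.84 m


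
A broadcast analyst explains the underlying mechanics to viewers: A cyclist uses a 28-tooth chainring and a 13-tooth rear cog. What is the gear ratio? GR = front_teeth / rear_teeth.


GR = front_teeth / rear_teeth
GR = 28 / 13
GR = 2.1538

2.1538


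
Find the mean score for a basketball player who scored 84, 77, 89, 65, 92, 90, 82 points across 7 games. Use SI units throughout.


Average = sum / n
Sum = 579
Average = 579 / 7 = 82.7143

82.7143


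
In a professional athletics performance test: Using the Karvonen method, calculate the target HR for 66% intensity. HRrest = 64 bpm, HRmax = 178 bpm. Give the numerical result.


Target = HRrest + pct*(HRmax - HRrest)
Heart rate reserve = HRmax - HRrest = 178 - 64 = 114 bpm
Fraction = 66% = 0.66
Target = 64 + 0.66 * 114
Target = 64 + 75.24 = 139.24 bpm

139.24 bpm


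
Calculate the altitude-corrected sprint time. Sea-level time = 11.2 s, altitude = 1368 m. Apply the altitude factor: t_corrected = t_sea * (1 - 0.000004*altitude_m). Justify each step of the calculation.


Correction factor = 1 - 0.000004 * 1368 = 0.994528
t_corrected = t_sea * factor = 11.2 * 0.994528
t_corrected = 11.1387 s

11.1387 s


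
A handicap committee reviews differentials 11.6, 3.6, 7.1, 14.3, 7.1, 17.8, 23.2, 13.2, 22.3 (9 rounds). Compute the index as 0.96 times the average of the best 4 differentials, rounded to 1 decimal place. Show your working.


All differentials: 11.6, 3.6, 7.1, 14.3, 7.1, 17.8, 23.2, 13.2, 22.3
Sorted: 3.6, 7.1, 7.1, 11.6, 13.2, 14.3, 17.8, 22.3, 23.2
Best 4: 3.6, 7.1, 7.1, 11.6
Average of best = 29.4 / 4 = 7.35
Raw index = 7.35 * 0.96 = 7.056
Handicap index = round(7.056, 1) = 7.1

7.1


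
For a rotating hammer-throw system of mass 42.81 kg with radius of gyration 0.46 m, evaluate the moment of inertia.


I = m * k^2
I = 42.81 * 0.46^2
I = 42.81 * 0.2116 = 9.0586 kg*m^2

9.0586 kg*m^2


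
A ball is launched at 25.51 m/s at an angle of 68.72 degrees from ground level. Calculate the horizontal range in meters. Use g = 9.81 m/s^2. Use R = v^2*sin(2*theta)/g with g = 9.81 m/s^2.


R = v^2 * sin(2*theta) / g
Convert angle to radians: theta = 68.72 deg = 1.1994 rad
sin(2*theta) = sin(2.3988) = 0.6764
R = 25.51^2 * 0.6764 / 9.81
R = 650.7601 * 0.6764 / 9.81 = 44.8674 m

44.8674 m


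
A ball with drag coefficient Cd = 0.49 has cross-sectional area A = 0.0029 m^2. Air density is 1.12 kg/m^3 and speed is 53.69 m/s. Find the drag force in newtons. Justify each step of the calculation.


Fd = 0.5 * Cd * rho * A * v^2
Fd = 0.5 * 0.49 * 1.12 * 0.0029 * 53.69^2
v^2 = 2882.6161
Fd = 0.5 * 0.49 * 1.12 * 0.0029 * 2882.6161 = 2.2939 N

2.2939 N


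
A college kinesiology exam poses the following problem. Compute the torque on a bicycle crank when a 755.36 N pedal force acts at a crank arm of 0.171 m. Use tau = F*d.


tau = F * d
tau = 755.36 * 0.171
tau = 129.1666 N*m

129.1666 N*m


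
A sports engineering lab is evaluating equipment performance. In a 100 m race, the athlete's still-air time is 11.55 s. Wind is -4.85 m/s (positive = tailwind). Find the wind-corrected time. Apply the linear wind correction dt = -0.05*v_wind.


dt = -0.05 * v_wind = -0.05 * -4.85 = 0.2425 s
t_corrected = t_still + dt = 11.55 + (0.2425)
t_corrected = 11.7925 s

11.7925 s


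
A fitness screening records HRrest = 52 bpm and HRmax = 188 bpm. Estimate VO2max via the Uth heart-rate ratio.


VO2max = 15.3 * HRmax / HRrest
VO2max = 15.3 * 188 / 52
VO2max = 2876.4 / 52 = 55.3154 mL/kg/min

55.3154 mL/kg/min


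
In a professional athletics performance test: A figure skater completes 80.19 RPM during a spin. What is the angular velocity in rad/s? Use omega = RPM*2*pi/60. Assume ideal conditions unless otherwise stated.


omega = RPM * 2 * pi / 60
omega = 80.19 * 2 * 3.14159 / 60
omega = 503.8486 / 60 = 8.3975 rad/s

8.3975 rad/s


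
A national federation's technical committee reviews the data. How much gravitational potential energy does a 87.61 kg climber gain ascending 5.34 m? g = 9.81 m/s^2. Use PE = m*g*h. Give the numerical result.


PE = m * g * h
PE = 87.61 * 9.81 * 5.34
PE = 859.4541 * 5.34 = 4589.4849 J

4589.4849 J


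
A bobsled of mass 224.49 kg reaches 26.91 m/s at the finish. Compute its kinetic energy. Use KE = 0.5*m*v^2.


KE = 0.5 * m * v^2
KE = 0.5 * 224.49 * 26.91^2
KE = 0.5 * 224.49 * 724.1481 = 81282.0035 J

81282.0035 J


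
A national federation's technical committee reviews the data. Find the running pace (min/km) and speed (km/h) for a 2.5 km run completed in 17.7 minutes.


Pace = time / distance = 17.7 min / 2.5 km = 7.08 min/km
Speed = distance / time_in_hours = 2.5 / 0.295 hr
Speed = 8.4746 km/h

7.08 min/km, 8.4746 km/h


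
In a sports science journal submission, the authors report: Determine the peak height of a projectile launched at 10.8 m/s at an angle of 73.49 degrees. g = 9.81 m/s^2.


H = (v*sin(theta))^2 / (2*g)
vy = v*sin(theta) = 10.8 * sin(73.49 deg) = 10.3547 m/s
H = vy^2 / (2*g) = 107.2202 / (2*9.81)
H = 107.2202 / 19.62 = 5.4648 m

5.4648 m


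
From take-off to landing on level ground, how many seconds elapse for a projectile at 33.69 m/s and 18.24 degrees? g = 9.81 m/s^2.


T = 2*v*sin(theta)/g
sin(theta) = sin(18.24 deg) = 0.313
T = 2*33.69*0.313 / 9.81
T = 21.0898 / 9.81 = 2.1498 s

2.1498 s


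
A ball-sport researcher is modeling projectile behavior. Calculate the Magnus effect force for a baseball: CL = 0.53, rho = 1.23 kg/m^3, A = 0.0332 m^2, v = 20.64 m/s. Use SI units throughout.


FM = 0.5 * CL * rho * A * v^2
FM = 0.5 * 0.53 * 1.23 * 0.0332 * 20.64^2
v^2 = 426.0096
FM = 0.5 * 0.53 * 1.23 * 0.0332 * 426.0096 = 4.6101 N

4.6101 N


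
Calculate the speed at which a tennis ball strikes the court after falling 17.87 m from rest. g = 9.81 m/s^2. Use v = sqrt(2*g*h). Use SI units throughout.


v = sqrt(2 * g * h)
v = sqrt(2 * 9.81 * 17.87)
v = sqrt(350.6094) = 18.7246 m/s

18.7246 m/s


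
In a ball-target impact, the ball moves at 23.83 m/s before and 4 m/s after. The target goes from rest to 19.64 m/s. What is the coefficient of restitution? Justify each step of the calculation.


e = (v2_after - v1_after) / (v1_before - v2_before)
Numerator = 19.64 - 4 = 15.64
Denominator = 23.83 - 0 = 23.83
e = 15.64 / 23.83 = 0.6563

0.6563


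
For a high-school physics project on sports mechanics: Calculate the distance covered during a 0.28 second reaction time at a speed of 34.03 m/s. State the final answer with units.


d = v * t
d = 34.03 * 0.28
d = 9.5284 m

9.5284 m


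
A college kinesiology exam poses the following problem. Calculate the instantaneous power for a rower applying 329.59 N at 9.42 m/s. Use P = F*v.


P = F * v
P = 329.59 * 9.42
P = 3104.7378 W

3104.7378 W


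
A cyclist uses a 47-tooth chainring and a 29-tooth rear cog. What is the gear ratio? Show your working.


GR = front_teeth / rear_teeth
GR = 47 / 29
GR = 1.6207

1.6207


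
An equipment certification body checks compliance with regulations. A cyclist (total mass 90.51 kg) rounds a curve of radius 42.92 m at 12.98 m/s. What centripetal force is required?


Fc = m * v^2 / r
v^2 = 12.98^2 = 168.4804
Fc = 90.51 * 168.4804 / 42.92
Fc = 15249.161 / 42.92 = 355.2927 N

355.2927 N


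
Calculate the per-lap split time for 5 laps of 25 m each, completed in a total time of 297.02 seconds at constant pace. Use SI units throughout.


Split time = total_time / n_laps = 297.02 / 5
Split time = 59.404 s per lap

59.404 s


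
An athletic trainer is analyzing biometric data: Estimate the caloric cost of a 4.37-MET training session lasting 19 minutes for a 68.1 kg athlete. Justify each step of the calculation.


kcal = MET * mass * time_hr
Convert time: 19 min = 0.3167 hr
kcal = 4.37 * 68.1 * 0.3167
kcal = 94.239 kcal

94.239 kcal


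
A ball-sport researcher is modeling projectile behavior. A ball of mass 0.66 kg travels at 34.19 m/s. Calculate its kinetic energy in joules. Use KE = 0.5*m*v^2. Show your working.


KE = 0.5 * m * v^2
KE = 0.5 * 0.66 * 34.19^2
KE = 0.5 * 0.66 * 1168.9561 = 385.7555 J

385.7555 J


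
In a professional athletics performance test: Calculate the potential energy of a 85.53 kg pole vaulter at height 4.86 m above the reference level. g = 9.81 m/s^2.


PE = m * g * h
PE = 85.53 * 9.81 * 4.86
PE = 839.0493 * 4.86 = 4077.7796 J

4077.7796 J


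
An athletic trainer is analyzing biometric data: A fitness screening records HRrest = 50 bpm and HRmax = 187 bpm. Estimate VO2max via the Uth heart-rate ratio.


VO2max = 15.3 * HRmax / HRrest
VO2max = 15.3 * 187 / 50
VO2max = 2861.1 / 50 = 57.222 mL/kg/min

57.222 mL/kg/min


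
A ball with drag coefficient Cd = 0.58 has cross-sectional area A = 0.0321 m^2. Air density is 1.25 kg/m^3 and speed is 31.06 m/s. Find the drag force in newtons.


Fd = 0.5 * Cd * rho * A * v^2
Fd = 0.5 * 0.58 * 1.25 * 0.0321 * 31.06^2
v^2 = 964.7236
Fd = 0.5 * 0.58 * 1.25 * 0.0321 * 964.7236 = 11.2258 N

11.2258 N


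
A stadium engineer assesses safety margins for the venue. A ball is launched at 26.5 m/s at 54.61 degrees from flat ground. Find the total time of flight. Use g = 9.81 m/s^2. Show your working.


T = 2*v*sin(theta)/g
sin(theta) = sin(54.61 deg) = 0.8152
T = 2*26.5*0.8152 / 9.81
T = 43.2071 / 9.81 = 4.4044 s

4.4044 s


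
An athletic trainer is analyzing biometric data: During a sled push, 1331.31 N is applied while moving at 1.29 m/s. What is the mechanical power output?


P = F * v
P = 1331.31 * 1.29
P = 1717.3899 W

1717.3899 W


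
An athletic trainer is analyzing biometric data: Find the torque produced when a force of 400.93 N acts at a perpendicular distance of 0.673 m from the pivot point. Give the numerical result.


tau = F * d
tau = 400.93 * 0.673
tau = 269.8259 N*m

269.8259 N*m


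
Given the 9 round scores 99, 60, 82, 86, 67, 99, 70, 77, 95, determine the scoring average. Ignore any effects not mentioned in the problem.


Average = sum / n
Sum = 735
Average = 735 / 9 = 81.6667

81.6667


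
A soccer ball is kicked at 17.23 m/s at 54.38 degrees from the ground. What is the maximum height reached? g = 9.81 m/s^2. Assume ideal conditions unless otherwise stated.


H = (v*sin(theta))^2 / (2*g)
vy = v*sin(theta) = 17.23 * sin(54.38 deg) = 14.0062 m/s
H = vy^2 / (2*g) = 196.1743 / (2*9.81)
H = 196.1743 / 19.62 = 9.9987 m

9.9987 m


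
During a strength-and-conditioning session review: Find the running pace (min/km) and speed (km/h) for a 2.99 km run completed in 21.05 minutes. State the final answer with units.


Pace = time / distance = 21.05 min / 2.99 km = 7.0401 min/km
Speed = distance / time_in_hours = 2.99 / 0.3508 hr
Speed = 8.5226 km/h

7.0401 min/km, 8.5226 km/h


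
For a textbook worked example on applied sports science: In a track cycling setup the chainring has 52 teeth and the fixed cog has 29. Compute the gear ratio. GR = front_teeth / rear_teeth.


GR = front_teeth / rear_teeth
GR = 52 / 29
GR = 1.7931

1.7931


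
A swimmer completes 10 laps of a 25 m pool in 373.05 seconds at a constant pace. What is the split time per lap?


Split time = total_time / n_laps = 373.05 / 10
Split time = 37.305 s per lap

37.305 s


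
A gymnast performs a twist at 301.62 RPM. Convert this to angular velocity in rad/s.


omega = RPM * 2 * pi / 60
omega = 301.62 * 2 * 3.14159 / 60
omega = 1895.1344 / 60 = 31.5856 rad/s

31.5856 rad/s


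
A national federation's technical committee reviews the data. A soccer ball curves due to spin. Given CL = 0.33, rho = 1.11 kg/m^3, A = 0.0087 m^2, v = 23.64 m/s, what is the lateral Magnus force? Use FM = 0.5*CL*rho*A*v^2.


FM = 0.5 * CL * rho * A * v^2
FM = 0.5 * 0.33 * 1.11 * 0.0087 * 23.64^2
v^2 = 558.8496
FM = 0.5 * 0.33 * 1.11 * 0.0087 * 558.8496 = 0.8905 N

0.8905 N


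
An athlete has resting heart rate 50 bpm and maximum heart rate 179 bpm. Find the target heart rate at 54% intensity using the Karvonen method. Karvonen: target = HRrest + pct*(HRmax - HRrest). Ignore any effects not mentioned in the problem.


Target = HRrest + pct*(HRmax - HRrest)
Heart rate reserve = HRmax - HRrest = 179 - 50 = 129 bpm
Fraction = 54% = 0.54
Target = 50 + 0.54 * 129
Target = 50 + 69.66 = 119.66 bpm

119.66 bpm


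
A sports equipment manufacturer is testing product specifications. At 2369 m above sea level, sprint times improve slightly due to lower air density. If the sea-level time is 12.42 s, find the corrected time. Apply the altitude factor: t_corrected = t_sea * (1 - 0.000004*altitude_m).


Correction factor = 1 - 0.000004 * 2369 = 0.990524
t_corrected = t_sea * factor = 12.42 * 0.990524
t_corrected = 12.3023 s

12.3023 s


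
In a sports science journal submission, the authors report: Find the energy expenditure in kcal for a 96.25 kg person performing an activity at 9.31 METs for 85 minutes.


kcal = MET * mass * time_hr
Convert time: 85 min = 1.4167 hr
kcal = 9.31 * 96.25 * 1.4167
kcal = 1269.4573 kcal

1269.4573 kcal


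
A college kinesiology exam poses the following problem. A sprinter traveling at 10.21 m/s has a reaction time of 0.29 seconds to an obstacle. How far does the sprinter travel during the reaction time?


d = v * t
d = 10.21 * 0.29
d = 2.9609 m

2.9609 m


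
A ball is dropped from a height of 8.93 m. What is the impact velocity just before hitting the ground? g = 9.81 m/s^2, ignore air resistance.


v = sqrt(2 * g * h)
v = sqrt(2 * 9.81 * 8.93)
v = sqrt(175.2066) = 13.2366 m/s

13.2366 m/s


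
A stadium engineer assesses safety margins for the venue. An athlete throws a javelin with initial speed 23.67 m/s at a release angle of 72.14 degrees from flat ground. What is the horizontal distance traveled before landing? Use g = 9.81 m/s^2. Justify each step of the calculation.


R = v^2 * sin(2*theta) / g
Convert angle to radians: theta = 72.14 deg = 1.2591 rad
sin(2*theta) = sin(2.5182) = 0.5838
R = 23.67^2 * 0.5838 / 9.81
R = 560.2689 * 0.5838 / 9.81 = 33.3434 m

33.3434 m


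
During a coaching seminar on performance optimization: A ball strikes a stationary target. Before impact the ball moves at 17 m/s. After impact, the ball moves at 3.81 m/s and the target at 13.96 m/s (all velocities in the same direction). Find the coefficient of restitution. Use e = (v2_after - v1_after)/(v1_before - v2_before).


e = (v2_after - v1_after) / (v1_before - v2_before)
Numerator = 13.96 - 3.81 = 10.15
Denominator = 17 - 0 = 17
e = 10.15 / 17 = 0.5971

0.5971


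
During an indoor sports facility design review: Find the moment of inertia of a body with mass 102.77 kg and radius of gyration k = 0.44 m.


I = m * k^2
I = 102.77 * 0.44^2
I = 102.77 * 0.1936 = 19.8963 kg*m^2

19.8963 kg*m^2


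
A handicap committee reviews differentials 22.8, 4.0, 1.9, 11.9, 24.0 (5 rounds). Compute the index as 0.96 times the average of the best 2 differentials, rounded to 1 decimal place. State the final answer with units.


All differentials: 22.8, 4.0, 1.9, 11.9, 24.0
Sorted: 1.9, 4.0, 11.9, 22.8, 24.0
Best 2: 1.9, 4.0
Average of best = 5.9 / 2 = 2.95
Raw index = 2.95 * 0.96 = 2.832
Handicap index = round(2.832, 1) = 2.8

2.8


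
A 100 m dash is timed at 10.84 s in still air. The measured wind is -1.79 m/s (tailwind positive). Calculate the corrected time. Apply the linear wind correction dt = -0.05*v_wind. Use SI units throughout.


dt = -0.05 * v_wind = -0.05 * -1.79 = 0.0895 s
t_corrected = t_still + dt = 10.84 + (0.0895)
t_corrected = 10.9295 s

10.9295 s


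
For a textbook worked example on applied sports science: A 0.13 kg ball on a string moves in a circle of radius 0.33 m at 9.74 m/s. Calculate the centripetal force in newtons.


Fc = m * v^2 / r
v^2 = 9.74^2 = 94.8676
Fc = 0.13 * 94.8676 / 0.33
Fc = 12.3328 / 0.33 = 37.3721 N

37.3721 N


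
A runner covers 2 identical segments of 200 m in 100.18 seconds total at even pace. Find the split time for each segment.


Split time = total_time / n_laps = 100.18 / 2
Split time = 50.09 s per lap

50.09 s


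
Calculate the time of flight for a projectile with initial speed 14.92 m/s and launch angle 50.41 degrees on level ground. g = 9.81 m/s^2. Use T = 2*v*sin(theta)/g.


T = 2*v*sin(theta)/g
sin(theta) = sin(50.41 deg) = 0.7706
T = 2*14.92*0.7706 / 9.81
T = 22.9954 / 9.81 = 2.3441 s

2.3441 s


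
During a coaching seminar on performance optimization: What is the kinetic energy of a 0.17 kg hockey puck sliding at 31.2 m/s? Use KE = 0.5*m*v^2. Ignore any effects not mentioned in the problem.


KE = 0.5 * m * v^2
KE = 0.5 * 0.17 * 31.2^2
KE = 0.5 * 0.17 * 973.44 = 82.7424 J

82.7424 J


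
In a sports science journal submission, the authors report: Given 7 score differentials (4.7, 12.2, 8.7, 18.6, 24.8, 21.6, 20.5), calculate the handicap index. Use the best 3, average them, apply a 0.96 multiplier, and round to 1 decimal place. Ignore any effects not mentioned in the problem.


All differentials: 4.7, 12.2, 8.7, 18.6, 24.8, 21.6, 20.5
Sorted: 4.7, 8.7, 12.2, 18.6, 20.5, 21.6, 24.8
Best 3: 4.7, 8.7, 12.2
Average of best = 25.6 / 3 = 8.5333
Raw index = 8.5333 * 0.96 = 8.192
Handicap index = round(8.192, 1) = 8.2

8.2


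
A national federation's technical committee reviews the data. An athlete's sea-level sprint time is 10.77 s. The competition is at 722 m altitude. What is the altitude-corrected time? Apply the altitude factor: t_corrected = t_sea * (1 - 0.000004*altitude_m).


Correction factor = 1 - 0.000004 * 722 = 0.997112
t_corrected = t_sea * factor = 10.77 * 0.997112
t_corrected = 10.7389 s

10.7389 s


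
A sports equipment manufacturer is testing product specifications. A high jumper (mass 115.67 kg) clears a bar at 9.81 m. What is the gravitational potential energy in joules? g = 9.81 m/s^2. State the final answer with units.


PE = m * g * h
PE = 115.67 * 9.81 * 9.81
PE = 1134.7227 * 9.81 = 11131.6297 J

11131.6297 J


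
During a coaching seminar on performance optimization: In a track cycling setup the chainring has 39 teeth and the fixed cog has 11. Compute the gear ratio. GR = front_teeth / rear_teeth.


GR = front_teeth / rear_teeth
GR = 39 / 11
GR = 3.5455

3.5455


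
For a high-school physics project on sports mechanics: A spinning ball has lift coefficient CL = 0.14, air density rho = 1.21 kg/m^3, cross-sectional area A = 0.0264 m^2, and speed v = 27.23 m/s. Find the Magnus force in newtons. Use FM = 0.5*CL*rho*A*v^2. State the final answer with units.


FM = 0.5 * CL * rho * A * v^2
FM = 0.5 * 0.14 * 1.21 * 0.0264 * 27.23^2
v^2 = 741.4729
FM = 0.5 * 0.14 * 1.21 * 0.0264 * 741.4729 = 1.658 N

1.658 N


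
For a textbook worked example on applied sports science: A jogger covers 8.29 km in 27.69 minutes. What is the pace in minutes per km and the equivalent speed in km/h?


Pace = time / distance = 27.69 min / 8.29 km = 3.3402 min/km
Speed = distance / time_in_hours = 8.29 / 0.4615 hr
Speed = 17.9632 km/h

3.3402 min/km, 17.9632 km/h


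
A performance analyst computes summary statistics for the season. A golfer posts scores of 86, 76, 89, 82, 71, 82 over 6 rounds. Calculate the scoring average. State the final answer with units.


Average = sum / n
Sum = 486
Average = 486 / 6 = 81

81


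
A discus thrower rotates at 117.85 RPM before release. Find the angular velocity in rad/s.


omega = RPM * 2 * pi / 60
omega = 117.85 * 2 * 3.14159 / 60
omega = 740.4734 / 60 = 12.3412 rad/s

12.3412 rad/s


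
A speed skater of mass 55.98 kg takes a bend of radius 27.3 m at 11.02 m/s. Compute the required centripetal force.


Fc = m * v^2 / r
v^2 = 11.02^2 = 121.4404
Fc = 55.98 * 121.4404 / 27.3
Fc = 6798.2336 / 27.3 = 249.0195 N

249.0195 N


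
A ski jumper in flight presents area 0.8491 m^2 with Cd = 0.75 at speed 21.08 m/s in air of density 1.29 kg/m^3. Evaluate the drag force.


Fd = 0.5 * Cd * rho * A * v^2
Fd = 0.5 * 0.75 * 1.29 * 0.8491 * 21.08^2
v^2 = 444.3664
Fd = 0.5 * 0.75 * 1.29 * 0.8491 * 444.3664 = 182.5244 N

182.5244 N


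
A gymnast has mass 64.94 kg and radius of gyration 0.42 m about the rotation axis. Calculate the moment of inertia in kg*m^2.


I = m * k^2
I = 64.94 * 0.42^2
I = 64.94 * 0.1764 = 11.4554 kg*m^2

11.4554 kg*m^2


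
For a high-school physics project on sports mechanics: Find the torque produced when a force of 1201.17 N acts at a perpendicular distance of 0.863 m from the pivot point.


tau = F * d
tau = 1201.17 * 0.863
tau = 1036.6097 N*m

1036.6097 N*m


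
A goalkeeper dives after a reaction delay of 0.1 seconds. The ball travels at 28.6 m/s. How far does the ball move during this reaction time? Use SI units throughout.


d = v * t
d = 28.6 * 0.1
d = 2.86 m

2.86 m


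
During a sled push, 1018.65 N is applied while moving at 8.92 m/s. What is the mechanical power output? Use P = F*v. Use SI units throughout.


P = F * v
P = 1018.65 * 8.92
P = 9086.358 W

9086.358 W


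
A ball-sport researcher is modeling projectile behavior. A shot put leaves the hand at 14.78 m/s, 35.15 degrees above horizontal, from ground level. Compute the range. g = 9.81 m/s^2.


R = v^2 * sin(2*theta) / g
Convert angle to radians: theta = 35.15 deg = 0.6135 rad
sin(2*theta) = sin(1.227) = 0.9415
R = 14.78^2 * 0.9415 / 9.81
R = 218.4484 * 0.9415 / 9.81 = 20.9646 m

20.9646 m


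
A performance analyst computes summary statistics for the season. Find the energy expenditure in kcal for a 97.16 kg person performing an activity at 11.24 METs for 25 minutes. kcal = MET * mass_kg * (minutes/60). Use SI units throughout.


kcal = MET * mass * time_hr
Convert time: 25 min = 0.4167 hr
kcal = 11.24 * 97.16 * 0.4167
kcal = 455.0327 kcal

455.0327 kcal


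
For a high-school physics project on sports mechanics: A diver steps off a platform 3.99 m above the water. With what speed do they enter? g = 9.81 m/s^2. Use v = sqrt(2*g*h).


v = sqrt(2 * g * h)
v = sqrt(2 * 9.81 * 3.99)
v = sqrt(78.2838) = 8.8478 m/s

8.8478 m/s


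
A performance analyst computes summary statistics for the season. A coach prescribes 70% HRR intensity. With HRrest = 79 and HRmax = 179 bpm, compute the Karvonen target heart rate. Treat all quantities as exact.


Target = HRrest + pct*(HRmax - HRrest)
Heart rate reserve = HRmax - HRrest = 179 - 79 = 100 bpm
Fraction = 70% = 0.7
Target = 79 + 0.7 * 100
Target = 79 + 70 = 149 bpm

149 bpm


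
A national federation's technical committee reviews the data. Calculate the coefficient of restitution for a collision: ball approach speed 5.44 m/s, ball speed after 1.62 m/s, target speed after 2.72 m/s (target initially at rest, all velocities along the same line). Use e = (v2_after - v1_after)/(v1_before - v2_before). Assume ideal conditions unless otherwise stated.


e = (v2_after - v1_after) / (v1_before - v2_before)
Numerator = 2.72 - 1.62 = 1.1
Denominator = 5.44 - 0 = 5.44
e = 1.1 / 5.44 = 0.2022

0.2022


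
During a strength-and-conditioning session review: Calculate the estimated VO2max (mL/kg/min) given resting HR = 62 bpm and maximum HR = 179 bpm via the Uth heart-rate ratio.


VO2max = 15.3 * HRmax / HRrest
VO2max = 15.3 * 179 / 62
VO2max = 2738.7 / 62 = 44.1726 mL/kg/min

44.1726 mL/kg/min


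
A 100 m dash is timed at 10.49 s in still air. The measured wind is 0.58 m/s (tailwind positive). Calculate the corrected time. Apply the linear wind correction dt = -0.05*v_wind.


dt = -0.05 * v_wind = -0.05 * 0.58 = -0.029 s
t_corrected = t_still + dt = 10.49 + (-0.029)
t_corrected = 10.461 s

10.461 s


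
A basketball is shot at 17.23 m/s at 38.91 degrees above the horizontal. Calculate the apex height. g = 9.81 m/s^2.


H = (v*sin(theta))^2 / (2*g)
vy = v*sin(theta) = 17.23 * sin(38.91 deg) = 10.8221 m/s
H = vy^2 / (2*g) = 117.1188 / (2*9.81)
H = 117.1188 / 19.62 = 5.9694 m

5.9694 m


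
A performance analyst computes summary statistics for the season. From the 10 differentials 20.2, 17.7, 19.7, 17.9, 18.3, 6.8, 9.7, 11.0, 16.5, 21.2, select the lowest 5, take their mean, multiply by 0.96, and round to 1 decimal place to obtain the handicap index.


All differentials: 20.2, 17.7, 19.7, 17.9, 18.3, 6.8, 9.7, 11.0, 16.5, 21.2
Sorted: 6.8, 9.7, 11.0, 16.5, 17.7, 17.9, 18.3, 19.7, 20.2, 21.2
Best 5: 6.8, 9.7, 11.0, 16.5, 17.7
Average of best = 61.7 / 5 = 12.34
Raw index = 12.34 * 0.96 = 11.8464
Handicap index = round(11.8464, 1) = 11.8

11.8


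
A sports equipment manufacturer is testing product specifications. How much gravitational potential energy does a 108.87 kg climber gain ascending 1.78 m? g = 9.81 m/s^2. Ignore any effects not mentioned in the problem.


PE = m * g * h
PE = 108.87 * 9.81 * 1.78
PE = 1068.0147 * 1.78 = 1901.0662 J

1901.0662 J


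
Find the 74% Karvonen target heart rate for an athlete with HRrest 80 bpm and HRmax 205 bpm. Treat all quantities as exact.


Target = HRrest + pct*(HRmax - HRrest)
Heart rate reserve = HRmax - HRrest = 205 - 80 = 125 bpm
Fraction = 74% = 0.74
Target = 80 + 0.74 * 125
Target = 80 + 92.5 = 172.5 bpm

172.5 bpm


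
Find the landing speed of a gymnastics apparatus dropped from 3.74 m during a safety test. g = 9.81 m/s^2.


v = sqrt(2 * g * h)
v = sqrt(2 * 9.81 * 3.74)
v = sqrt(73.3788) = 8.5661 m/s

8.5661 m/s


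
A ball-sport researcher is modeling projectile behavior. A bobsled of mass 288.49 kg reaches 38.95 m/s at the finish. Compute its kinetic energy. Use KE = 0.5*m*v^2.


KE = 0.5 * m * v^2
KE = 0.5 * 288.49 * 38.95^2
KE = 0.5 * 288.49 * 1517.1025 = 218834.4501 J

218834.4501 J


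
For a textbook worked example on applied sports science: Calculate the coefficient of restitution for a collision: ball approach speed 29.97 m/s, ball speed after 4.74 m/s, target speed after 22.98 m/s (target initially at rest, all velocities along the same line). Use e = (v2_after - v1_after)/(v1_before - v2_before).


e = (v2_after - v1_after) / (v1_before - v2_before)
Numerator = 22.98 - 4.74 = 18.24
Denominator = 29.97 - 0 = 29.97
e = 18.24 / 29.97 = 0.6086

0.6086


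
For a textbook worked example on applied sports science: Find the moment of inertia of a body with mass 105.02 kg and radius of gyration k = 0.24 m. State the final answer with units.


I = m * k^2
I = 105.02 * 0.24^2
I = 105.02 * 0.0576 = 6.0492 kg*m^2

6.0492 kg*m^2


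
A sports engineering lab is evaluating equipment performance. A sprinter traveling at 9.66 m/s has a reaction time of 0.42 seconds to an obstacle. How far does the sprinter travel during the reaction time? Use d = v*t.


d = v * t
d = 9.66 * 0.42
d = 4.0572 m

4.0572 m


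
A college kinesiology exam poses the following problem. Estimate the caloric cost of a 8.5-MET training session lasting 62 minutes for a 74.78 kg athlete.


kcal = MET * mass * time_hr
Convert time: 62 min = 1.0333 hr
kcal = 8.5 * 74.78 * 1.0333
kcal = 656.8177 kcal

656.8177 kcal


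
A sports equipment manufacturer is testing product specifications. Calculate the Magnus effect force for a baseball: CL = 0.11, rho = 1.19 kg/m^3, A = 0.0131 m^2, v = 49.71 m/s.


FM = 0.5 * CL * rho * A * v^2
FM = 0.5 * 0.11 * 1.19 * 0.0131 * 49.71^2
v^2 = 2471.0841
FM = 0.5 * 0.11 * 1.19 * 0.0131 * 2471.0841 = 2.1187 N

2.1187 N


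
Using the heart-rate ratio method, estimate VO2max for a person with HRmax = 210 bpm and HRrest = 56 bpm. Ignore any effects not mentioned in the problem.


VO2max = 15.3 * HRmax / HRrest
VO2max = 15.3 * 210 / 56
VO2max = 3213 / 56 = 57.375 mL/kg/min

57.375 mL/kg/min


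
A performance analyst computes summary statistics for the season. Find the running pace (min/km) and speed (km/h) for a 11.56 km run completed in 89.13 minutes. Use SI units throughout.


Pace = time / distance = 89.13 min / 11.56 km = 7.7102 min/km
Speed = distance / time_in_hours = 11.56 / 1.4855 hr
Speed = 7.7819 km/h

7.7102 min/km, 7.7819 km/h


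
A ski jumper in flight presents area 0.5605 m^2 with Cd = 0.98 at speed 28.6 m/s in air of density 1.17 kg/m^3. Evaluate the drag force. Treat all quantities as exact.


Fd = 0.5 * Cd * rho * A * v^2
Fd = 0.5 * 0.98 * 1.17 * 0.5605 * 28.6^2
v^2 = 817.96
Fd = 0.5 * 0.98 * 1.17 * 0.5605 * 817.96 = 262.8389 N

262.8389 N


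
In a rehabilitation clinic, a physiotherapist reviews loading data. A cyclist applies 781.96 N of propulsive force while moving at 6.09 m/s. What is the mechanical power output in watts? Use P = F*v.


P = F * v
P = 781.96 * 6.09
P = 4762.1364 W

4762.1364 W


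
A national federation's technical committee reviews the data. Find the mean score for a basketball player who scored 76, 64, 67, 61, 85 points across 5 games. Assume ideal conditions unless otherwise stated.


Average = sum / n
Sum = 353
Average = 353 / 5 = 70.6

70.6


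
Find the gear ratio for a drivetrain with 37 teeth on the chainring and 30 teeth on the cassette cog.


GR = front_teeth / rear_teeth
GR = 37 / 30
GR = 1.2333

1.2333


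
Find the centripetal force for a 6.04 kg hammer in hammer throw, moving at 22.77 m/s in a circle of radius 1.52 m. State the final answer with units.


Fc = m * v^2 / r
v^2 = 22.77^2 = 518.4729
Fc = 6.04 * 518.4729 / 1.52
Fc = 3131.5763 / 1.52 = 2060.2476 N

2060.2476 N


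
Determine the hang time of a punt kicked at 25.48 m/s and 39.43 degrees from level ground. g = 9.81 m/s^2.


T = 2*v*sin(theta)/g
sin(theta) = sin(39.43 deg) = 0.6351
T = 2*25.48*0.6351 / 9.81
T = 32.3665 / 9.81 = 3.2993 s

3.2993 s


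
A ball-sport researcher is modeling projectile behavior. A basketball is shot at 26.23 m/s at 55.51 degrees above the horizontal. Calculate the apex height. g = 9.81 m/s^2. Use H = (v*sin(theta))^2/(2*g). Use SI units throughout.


H = (v*sin(theta))^2 / (2*g)
vy = v*sin(theta) = 26.23 * sin(55.51 deg) = 21.6194 m/s
H = vy^2 / (2*g) = 467.3994 / (2*9.81)
H = 467.3994 / 19.62 = 23.8226 m

23.8226 m


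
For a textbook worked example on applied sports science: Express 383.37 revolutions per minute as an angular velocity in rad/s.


omega = RPM * 2 * pi / 60
omega = 383.37 * 2 * 3.14159 / 60
omega = 2408.7848 / 60 = 40.1464 rad/s

40.1464 rad/s


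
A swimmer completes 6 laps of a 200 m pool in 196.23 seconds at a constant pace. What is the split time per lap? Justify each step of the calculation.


Split time = total_time / n_laps = 196.23 / 6
Split time = 32.705 s per lap

32.705 s


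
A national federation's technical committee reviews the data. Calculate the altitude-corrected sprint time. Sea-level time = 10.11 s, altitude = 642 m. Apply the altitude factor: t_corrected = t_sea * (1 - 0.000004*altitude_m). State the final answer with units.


Correction factor = 1 - 0.000004 * 642 = 0.997432
t_corrected = t_sea * factor = 10.11 * 0.997432
t_corrected = 10.084 s

10.084 s


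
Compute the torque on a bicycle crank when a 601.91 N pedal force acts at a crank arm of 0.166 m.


tau = F * d
tau = 601.91 * 0.166
tau = 99.9171 N*m

99.9171 N*m


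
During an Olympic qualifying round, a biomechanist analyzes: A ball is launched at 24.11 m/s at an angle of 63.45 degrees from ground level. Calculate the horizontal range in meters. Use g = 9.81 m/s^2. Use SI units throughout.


R = v^2 * sin(2*theta) / g
Convert angle to radians: theta = 63.45 deg = 1.1074 rad
sin(2*theta) = sin(2.2148) = 0.7997
R = 24.11^2 * 0.7997 / 9.81
R = 581.2921 * 0.7997 / 9.81 = 47.3854 m

47.3854 m


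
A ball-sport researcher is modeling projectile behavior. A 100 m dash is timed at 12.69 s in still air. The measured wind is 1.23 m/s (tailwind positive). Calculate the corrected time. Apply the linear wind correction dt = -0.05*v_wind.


dt = -0.05 * v_wind = -0.05 * 1.23 = -0.0615 s
t_corrected = t_still + dt = 12.69 + (-0.0615)
t_corrected = 12.6285 s

12.6285 s


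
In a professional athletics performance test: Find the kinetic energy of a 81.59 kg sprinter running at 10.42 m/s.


KE = 0.5 * m * v^2
KE = 0.5 * 81.59 * 10.42^2
KE = 0.5 * 81.59 * 108.5764 = 4429.3742 J

4429.3742 J


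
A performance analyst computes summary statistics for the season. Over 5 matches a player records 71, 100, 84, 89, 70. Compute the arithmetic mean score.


Average = sum / n
Sum = 414
Average = 414 / 5 = 82.8

82.8


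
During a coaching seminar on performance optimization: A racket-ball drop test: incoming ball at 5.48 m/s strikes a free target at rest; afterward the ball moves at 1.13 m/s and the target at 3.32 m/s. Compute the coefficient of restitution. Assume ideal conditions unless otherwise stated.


e = (v2_after - v1_after) / (v1_before - v2_before)
Numerator = 3.32 - 1.13 = 2.19
Denominator = 5.48 - 0 = 5.48
e = 2.19 / 5.48 = 0.3996

0.3996


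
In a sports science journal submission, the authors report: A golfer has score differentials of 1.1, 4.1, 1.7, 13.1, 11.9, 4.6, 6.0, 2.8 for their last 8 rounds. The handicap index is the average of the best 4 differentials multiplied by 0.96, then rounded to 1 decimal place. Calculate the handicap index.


All differentials: 1.1, 4.1, 1.7, 13.1, 11.9, 4.6, 6.0, 2.8
Sorted: 1.1, 1.7, 2.8, 4.1, 4.6, 6.0, 11.9, 13.1
Best 4: 1.1, 1.7, 2.8, 4.1
Average of best = 9.7 / 4 = 2.425
Raw index = 2.425 * 0.96 = 2.328
Handicap index = round(2.328, 1) = 2.3

2.3
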